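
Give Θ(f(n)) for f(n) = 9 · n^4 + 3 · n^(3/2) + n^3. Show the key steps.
f(n) ∈ Θ(n^4)

Compare the terms by growth order. For large n, n^a · (log n)^b dominates n^a' · (log n)^b' iff a > a', or (a = a' and b > b'). Ranking the 3 terms shows the dominant one is 9 · n^4. Hence f(n) ∈ Θ(n^4).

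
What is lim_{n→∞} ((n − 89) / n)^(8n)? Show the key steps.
lim = e^(−712)

Rewrite as (1 − 89/n)^(8n). By the standard limit (1 + x/n)^n → e^x, we have (1 − 89/n)^n → e^(−89), and raising to the 8th power gives e^(−712).
More precisely, ln[(1 − 89/n)^(8n)] = 8n · ln(1 − 89/n) = 8n · (-89/n + O(1/n^2)) = -712 + O(1/n) → -712.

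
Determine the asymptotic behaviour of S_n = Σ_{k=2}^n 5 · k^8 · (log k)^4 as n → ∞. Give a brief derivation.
S_n ~ 5 · n^9 · (log n)^4 / 9

By integral comparison, S_n = ∫_1^n 5 · x^8 · (log x)^4 dx + O(n^8 · (log n)^4). For the integral, the leading term of ∫_1^n x^8 (log x)^4 dx is n^9/9 · (log n)^4 (by repeated integration by parts; each step lowers the log-exponent and produces a relatively O(1/log n) correction). Hence S_n ~ 5 · n^9 · (log n)^4 / 9.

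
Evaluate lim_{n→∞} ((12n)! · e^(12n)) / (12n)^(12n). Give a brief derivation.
lim = ∞

Stirling: (12n)! ~ sqrt(2π·12n) · (12n/e)^(12n). Hence
  (12n)! · e^(12n) / (12n)^(12n) ~ sqrt(2π·12n) = sqrt(2π·12) · sqrt(n) → ∞.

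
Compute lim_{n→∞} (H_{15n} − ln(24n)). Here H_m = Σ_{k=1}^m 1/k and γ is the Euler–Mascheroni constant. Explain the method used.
lim = ln(5/8) + γ

By Euler-Maclaurin, H_m = ln m + γ + O(1/m). So
  H_{15n} − ln(24n) = ln(15n) + γ − ln(24n) + O(1/n)
                       = ln(15/24) + γ + O(1/n).
Hence the limit is ln(15/24) + γ (= ln(5/8)).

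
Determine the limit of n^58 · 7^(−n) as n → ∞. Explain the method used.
lim = 0

Exponentials with base > 1 dominate every fixed polynomial: for any fixed c, n^c / 7^n → 0 as n → ∞ (e.g. by the ratio test, or by writing 7^n = e^(n ln 7) and noting e^(n ln 7) / n^c → ∞). Hence n^58 · 7^(−n) = n^58 / 7^n → 0.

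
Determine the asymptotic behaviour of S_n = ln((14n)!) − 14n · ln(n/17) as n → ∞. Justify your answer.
S_n ~ 14n · (ln 238 − 1) + O(ln n)

Stirling: ln((14n)!) = 14n ln(14n) − 14n + O(ln n).
  S_n = 14n ln(14n) − 14n − 14n ln(n/17) + O(ln n)
      = 14n ln(14n) − 14n ln n + 14n ln 17 − 14n + O(ln n)
      = 14n ln 14 + 14n ln 17 − 14n + O(ln n)
      = 14n (ln 238 − 1) + O(ln n).
Numerically ln(238) − 1 ≈ 4.4723.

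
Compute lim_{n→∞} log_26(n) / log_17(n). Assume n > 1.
lim = ln(17) / ln(26) = log_26(17)

Change of base: log_26(n) = ln n / ln 26 and log_17(n) = ln n / ln 17. The ratio is (ln n / ln 26) · (ln 17 / ln n) = ln 17 / ln 26, a constant independent of n. So the limit is ln 17 / ln 26 = log_26(17).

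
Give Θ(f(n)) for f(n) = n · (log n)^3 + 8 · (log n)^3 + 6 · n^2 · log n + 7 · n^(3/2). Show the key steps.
f(n) ∈ Θ(n^2 · log n)

Compare the terms by growth order. For large n, n^a · (log n)^b dominates n^a' · (log n)^b' iff a > a', or (a = a' and b > b'). Ranking the 4 terms shows the dominant one is 6 · n^2 · log n. Hence f(n) ∈ Θ(n^2 · log n).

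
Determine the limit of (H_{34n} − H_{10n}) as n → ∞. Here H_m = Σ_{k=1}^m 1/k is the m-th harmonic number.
lim = ln(34/10) = ln(17/5)

Euler-Maclaurin gives H_m = ln m + γ + 1/(2m) + O(1/m^2). The γ and O(1/m) terms cancel in the difference:
  H_{34n} − H_{10n} = ln(34n) − ln(10n) + O(1/n) = ln(34/10) + O(1/n).
Hence the limit is ln(34/10) = ln(17/5).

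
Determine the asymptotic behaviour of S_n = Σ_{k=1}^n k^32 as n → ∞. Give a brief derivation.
S_n ~ n^33 / 33

By integral comparison (Euler-Maclaurin), Σ_{k=1}^n k^32 = ∫_0^n x^32 dx + O(n^32) = n^33/33 + O(n^32). (Equivalently, Faulhaber's formula gives the same leading term.)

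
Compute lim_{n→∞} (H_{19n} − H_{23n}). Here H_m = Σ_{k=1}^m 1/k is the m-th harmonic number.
lim = ln(19/23)

Euler-Maclaurin gives H_m = ln m + γ + 1/(2m) + O(1/m^2). The γ and O(1/m) terms cancel in the difference:
  H_{19n} − H_{23n} = ln(19n) − ln(23n) + O(1/n) = ln(19/23) + O(1/n).
Hence the limit is ln(19/23).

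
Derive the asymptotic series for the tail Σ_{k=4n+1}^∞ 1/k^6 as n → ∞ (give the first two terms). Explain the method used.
Σ_{k>4n} 1/k^6 = 1/(5 · (4n)^5) − 1/(2 · (4n)^6) + O(1/(4n)^7)

Compare to the integral: ∫_{4n}^∞ x^(−6) dx = [−x^(−5)/5]_{4n}^∞ = 1/((6−1)·(4n)^5). The Euler-Maclaurin correction adds −f(4n)/2 = −1/(2·(4n)^6). Euler-Maclaurin then gives
  Σ_{k>4n} 1/k^6 = ∫_{4n}^∞ dx/x^6 − 1/(2·(4n)^6) + O(1/(4n)^7).
(Equivalently this is ζ(6) − Σ_{k≤4n} 1/k^6.)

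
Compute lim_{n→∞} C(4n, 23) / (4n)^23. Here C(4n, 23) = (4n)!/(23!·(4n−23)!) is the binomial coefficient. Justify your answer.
lim = 1/23! = 1/25852016738884976640000

With N = 4n → ∞: C(N, 23) / N^23 = [N(N−1)…(N−22)] / (23! · N^23) = (1/23!) · 1 · (1 − 1/(4n)) · … · (1 − 22/(4n)). Each factor → 1 as N → ∞, so the limit is 1/23! = 1/25852016738884976640000.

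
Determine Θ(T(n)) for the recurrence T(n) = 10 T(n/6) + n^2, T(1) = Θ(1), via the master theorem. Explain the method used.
T(n) = Θ(n^2)

log_6 10 ≈ 1.285. f(n) = n^2 dominates n^(log_6 10) since 2 > 1.285, and the regularity condition a·f(n/b) = 10·(n/6)^2 = (10/36)·n^2 ≤ c·f(n) holds with c = 10/36 ≈ 0.278 < 1. So this is Case 3: T(n) = Θ(f(n)) = Θ(n^2).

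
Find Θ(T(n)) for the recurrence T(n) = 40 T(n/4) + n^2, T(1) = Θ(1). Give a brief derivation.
T(n) = Θ(n^(log_4 40))

Master theorem: compare f(n) = n^2 to n^(log_4 40) where log_4 40 ≈ 2.661. Since 2 < log_4 40, we have f(n) = O(n^(log_4 40 − ε)) for some ε > 0 — Case 1. Hence T(n) = Θ(n^(log_4 40)).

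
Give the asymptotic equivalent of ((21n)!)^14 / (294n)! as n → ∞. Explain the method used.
((21n)!)^14/(294n)! ~ ((2π·21n)^(13/2) / sqrt(14)) · 14^(−14·21n)  →  0

Write N = 21n. Stirling: N! ~ sqrt(2π N)(N/e)^N and (14N)! ~ sqrt(2π·14N)·(14N/e)^(14N).
  (N!)^14/(14N)! ~ (2π N)^(14/2) (N/e)^(14N) / [sqrt(2π·14N) (14N/e)^(14N)]
     = (2π N)^(14/2) / sqrt(2π·14N) · (N/(14N))^(14N)
     = (2π N)^((14−1)/2) / sqrt(14) · 14^(−14N).
Since 14^14 > 1, the factor 14^(−14N) decays exponentially, so the ratio → 0. Substituting N = 21n gives the stated form.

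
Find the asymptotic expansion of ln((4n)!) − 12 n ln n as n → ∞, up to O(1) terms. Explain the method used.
ln((4n)!) − 12 n ln n = −8 n ln n + 4(ln 4 − 1) n + (1/2) ln(2π·4n) + O(1/n)

Stirling: ln((4n)!) = 4n ln(4n) − 4n + (1/2) ln(2π·4n) + O(1/n).
Expand 4n ln(4n) = 4n (ln n + ln 4) = 4n ln n + 4n ln 4.
Subtract 12n ln n: leading term is (4 − 12) n ln n = −8 n ln n. The next term is 4n ln 4 − 4n = 4(ln 4 − 1) n. Then the (1/2) ln(2π·4n) correction.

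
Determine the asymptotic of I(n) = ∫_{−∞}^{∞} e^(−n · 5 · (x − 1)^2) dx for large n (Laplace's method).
I(n) = sqrt(π/(5n))

Here φ(x) = 5 · (x − 1)^2 has its unique minimum at x* = 1 with φ(x*) = 0 and φ''(x*) = 10. Laplace's method gives
  I(n) ~ e^(−n φ(x*)) · sqrt(2π / (n · φ''(x*))) = sqrt(2π / (10n)) = sqrt(π/(5n)).
This is exact: substituting u = (x − 1)·sqrt(5n) gives I(n) = (1/sqrt(5n)) ∫_{−∞}^{∞} e^(−u^2) du = sqrt(π/(5n)).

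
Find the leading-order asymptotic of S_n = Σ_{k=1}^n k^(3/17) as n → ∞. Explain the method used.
S_n ~ (17/20) · n^(20/17)

Integral comparison: Σ_{k=1}^n k^(3/17) = ∫_0^n x^(3/17) dx + O(n^(3/17)). The integral is n^(1 + 3/17) / (1 + 3/17) = n^((3+17)/17) / ((3+17)/17) = (17/20) · n^(20/17).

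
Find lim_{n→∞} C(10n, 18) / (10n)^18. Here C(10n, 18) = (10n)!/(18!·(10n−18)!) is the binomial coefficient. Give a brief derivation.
lim = 1/18! = 1/6402373705728000

With N = 10n → ∞: C(N, 18) / N^18 = [N(N−1)…(N−17)] / (18! · N^18) = (1/18!) · 1 · (1 − 1/(10n)) · … · (1 − 17/(10n)). Each factor → 1 as N → ∞, so the limit is 1/18! = 1/6402373705728000.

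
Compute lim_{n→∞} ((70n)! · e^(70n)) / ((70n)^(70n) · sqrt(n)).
lim = sqrt(2π·70)

Stirling: (70n)! ~ sqrt(2π·70n) · (70n/e)^(70n). Hence
  (70n)! · e^(70n) / (70n)^(70n) ~ sqrt(2π·70n).
Dividing by sqrt(n): sqrt(2π·70n) / sqrt(n) = sqrt(2π·70) · n^((1−1)/2), so the limit is sqrt(2π·70).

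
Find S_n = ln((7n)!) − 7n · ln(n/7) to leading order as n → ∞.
S_n ~ 7n · (ln 49 − 1) + O(ln n)

Stirling: ln((7n)!) = 7n ln(7n) − 7n + O(ln n).
  S_n = 7n ln(7n) − 7n − 7n ln(n/7) + O(ln n)
      = 7n ln(7n) − 7n ln n + 7n ln 7 − 7n + O(ln n)
      = 7n ln 7 + 7n ln 7 − 7n + O(ln n)
      = 7n (ln 49 − 1) + O(ln n).
Numerically ln(49) − 1 ≈ 2.8918.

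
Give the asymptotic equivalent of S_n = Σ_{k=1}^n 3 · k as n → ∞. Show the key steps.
S_n ~ 3 · n^2 / 2

By integral comparison (Euler-Maclaurin), Σ_{k=1}^n 3 · k = 3 · ∫_0^n x^1 dx + O(n) = 3 · n^2/2 + O(n). (Equivalently, Faulhaber's formula gives the same leading term.)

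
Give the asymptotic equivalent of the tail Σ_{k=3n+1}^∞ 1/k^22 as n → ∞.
Σ_{k>3n} 1/k^22 ~ 1/(21 · (3n)^21)

Compare to the integral: ∫_{3n}^∞ x^(−22) dx = [−x^(−21)/21]_{3n}^∞ = 1/((22−1)·(3n)^21). Euler-Maclaurin then gives
  Σ_{k>3n} 1/k^22 = ∫_{3n}^∞ dx/x^22 − 1/(2·(3n)^22) + O(1/(3n)^23).
(Equivalently this is ζ(22) − Σ_{k≤3n} 1/k^22.)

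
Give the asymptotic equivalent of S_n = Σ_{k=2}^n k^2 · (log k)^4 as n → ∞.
S_n ~ n^3 · (log n)^4 / 3

By integral comparison, S_n = ∫_1^n x^2 · (log x)^4 dx + O(n^2 · (log n)^4). For the integral, the leading term of ∫_1^n x^2 (log x)^4 dx is n^3/3 · (log n)^4 (by repeated integration by parts; each step lowers the log-exponent and produces a relatively O(1/log n) correction). Hence S_n ~ n^3 · (log n)^4 / 3.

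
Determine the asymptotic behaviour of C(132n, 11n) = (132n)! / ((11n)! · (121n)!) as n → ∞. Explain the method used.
C(132n, 11n) ~ (8916100448256/285311670611)^(11n) · sqrt(6/(11π·11n))

Write N = 11n. Apply Stirling to each factorial:
  (12N)! ~ sqrt(2π·12N) · (12N/e)^(12N),
  N! ~ sqrt(2π N) · (N/e)^N,
  (11N)! ~ sqrt(2π·11N) · (11N/e)^(11N).
The exponential factors combine to (12N)^(12N) / (N^N · (11N)^(11N)) = 12^(12N)/11^(11N) = (12^12/11^11)^N = (8916100448256/285311670611)^N.
The square-root prefactors combine to sqrt(2π·12N) / (sqrt(2π N)·sqrt(2π·11N)) = sqrt(12 / (2π·11·N)) = sqrt(6/(11π·11n)).
Substituting N = 11n: C(132n, 11n) ~ (8916100448256/285311670611)^(11n) · sqrt(6/(11π·11n)).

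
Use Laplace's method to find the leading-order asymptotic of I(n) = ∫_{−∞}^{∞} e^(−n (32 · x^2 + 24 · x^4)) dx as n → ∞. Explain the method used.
I(n) ~ sqrt(π/(32n))

φ(x) = 32 · x^2 + 24 · x^4 has its unique global minimum at x* = 0 (since φ'(x) = 64x + 96x^3 = 0 only at x = 0 for real x with both coefficients positive, and φ → ∞ as |x| → ∞). At x* = 0, φ(0) = 0 and φ''(0) = 64. Laplace's method then gives
  I(n) ~ sqrt(2π / (n · φ''(0))) · e^(−n φ(0)) = sqrt(2π / (64n)) = sqrt(π/(32n)).
The 24 · x^4 term contributes only at subleading order (an O(1/n) relative correction).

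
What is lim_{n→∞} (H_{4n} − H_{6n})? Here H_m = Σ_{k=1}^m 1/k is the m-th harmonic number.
lim = ln(4/6) = ln(2/3)

Euler-Maclaurin gives H_m = ln m + γ + 1/(2m) + O(1/m^2). The γ and O(1/m) terms cancel in the difference:
  H_{4n} − H_{6n} = ln(4n) − ln(6n) + O(1/n) = ln(4/6) + O(1/n).
Hence the limit is ln(4/6) = ln(2/3).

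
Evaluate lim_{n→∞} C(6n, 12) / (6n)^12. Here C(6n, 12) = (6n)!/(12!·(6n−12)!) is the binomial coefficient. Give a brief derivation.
lim = 1/12! = 1/479001600

With N = 6n → ∞: C(N, 12) / N^12 = [N(N−1)…(N−11)] / (12! · N^12) = (1/12!) · 1 · (1 − 1/(6n)) · … · (1 − 11/(6n)). Each factor → 1 as N → ∞, so the limit is 1/12! = 1/479001600.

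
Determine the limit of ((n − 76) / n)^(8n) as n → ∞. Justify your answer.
lim = e^(−608)

Rewrite as (1 − 76/n)^(8n). By the standard limit (1 + x/n)^n → e^x, we have (1 − 76/n)^n → e^(−76), and raising to the 8th power gives e^(−608).
More precisely, ln[(1 − 76/n)^(8n)] = 8n · ln(1 − 76/n) = 8n · (-76/n + O(1/n^2)) = -608 + O(1/n) → -608.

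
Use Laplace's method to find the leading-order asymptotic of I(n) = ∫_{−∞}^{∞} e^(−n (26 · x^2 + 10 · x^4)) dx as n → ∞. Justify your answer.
I(n) ~ sqrt(π/(26n))

φ(x) = 26 · x^2 + 10 · x^4 has its unique global minimum at x* = 0 (since φ'(x) = 52x + 40x^3 = 0 only at x = 0 for real x with both coefficients positive, and φ → ∞ as |x| → ∞). At x* = 0, φ(0) = 0 and φ''(0) = 52. Laplace's method then gives
  I(n) ~ sqrt(2π / (n · φ''(0))) · e^(−n φ(0)) = sqrt(2π / (52n)) = sqrt(π/(26n)).
The 10 · x^4 term contributes only at subleading order (an O(1/n) relative correction).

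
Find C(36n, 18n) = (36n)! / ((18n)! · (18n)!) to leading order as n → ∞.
C(36n, 18n) ~ (4)^(18n) · sqrt(1/(π·18n))

Write N = 18n. Apply Stirling to each factorial:
  (2N)! ~ sqrt(2π·2N) · (2N/e)^(2N),
  N! ~ sqrt(2π N) · (N/e)^N,
  (1N)! ~ sqrt(2π·1N) · (1N/e)^(1N).
The exponential factors combine to (2N)^(2N) / (N^N · (1N)^(1N)) = 2^(2N)/1^(1N) = (2^2/1^1)^N = (4)^N.
The square-root prefactors combine to sqrt(2π·2N) / (sqrt(2π N)·sqrt(2π·1N)) = sqrt(2 / (2π·1·N)) = sqrt(1/(π·18n)).
Substituting N = 18n: C(36n, 18n) ~ (4)^(18n) · sqrt(1/(π·18n)).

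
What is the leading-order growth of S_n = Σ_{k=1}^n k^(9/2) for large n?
S_n ~ (2/11) · n^(11/2)

Integral comparison: Σ_{k=1}^n k^(9/2) = ∫_0^n x^(9/2) dx + O(n^(9/2)). The integral is n^(1 + 9/2) / (1 + 9/2) = n^((9+2)/2) / ((9+2)/2) = (2/11) · n^(11/2).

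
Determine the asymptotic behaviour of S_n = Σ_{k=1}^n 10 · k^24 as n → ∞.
S_n ~ 2 · n^25 / 5

By integral comparison (Euler-Maclaurin), Σ_{k=1}^n 10 · k^24 = 10 · ∫_0^n x^24 dx + O(n^24) = 10 · n^25/25 = 2 · n^25 / 5 + O(n^24). (Equivalently, Faulhaber's formula gives the same leading term.)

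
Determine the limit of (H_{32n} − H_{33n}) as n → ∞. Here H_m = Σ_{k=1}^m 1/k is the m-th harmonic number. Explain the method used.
lim = ln(32/33)

Euler-Maclaurin gives H_m = ln m + γ + 1/(2m) + O(1/m^2). The γ and O(1/m) terms cancel in the difference:
  H_{32n} − H_{33n} = ln(32n) − ln(33n) + O(1/n) = ln(32/33) + O(1/n).
Hence the limit is ln(32/33).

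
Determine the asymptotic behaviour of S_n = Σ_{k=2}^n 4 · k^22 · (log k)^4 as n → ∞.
S_n ~ 4 · n^23 · (log n)^4 / 23

By integral comparison, S_n = ∫_1^n 4 · x^22 · (log x)^4 dx + O(n^22 · (log n)^4). For the integral, the leading term of ∫_1^n x^22 (log x)^4 dx is n^23/23 · (log n)^4 (by repeated integration by parts; each step lowers the log-exponent and produces a relatively O(1/log n) correction). Hence S_n ~ 4 · n^23 · (log n)^4 / 23.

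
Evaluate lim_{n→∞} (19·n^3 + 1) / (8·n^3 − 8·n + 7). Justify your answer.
lim = 19/8

For large n the leading n^3 terms dominate both numerator and denominator. Dividing top and bottom by n^3, every other term tends to 0, leaving 19/8.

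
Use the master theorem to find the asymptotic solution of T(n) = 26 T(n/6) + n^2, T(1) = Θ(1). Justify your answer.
T(n) = Θ(n^2)

log_6 26 ≈ 1.818. f(n) = n^2 dominates n^(log_6 26) since 2 > 1.818, and the regularity condition a·f(n/b) = 26·(n/6)^2 = (26/36)·n^2 ≤ c·f(n) holds with c = 26/36 ≈ 0.722 < 1. So this is Case 3: T(n) = Θ(f(n)) = Θ(n^2).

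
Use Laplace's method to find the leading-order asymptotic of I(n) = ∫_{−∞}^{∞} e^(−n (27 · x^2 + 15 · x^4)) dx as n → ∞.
I(n) ~ sqrt(π/(27n))

φ(x) = 27 · x^2 + 15 · x^4 has its unique global minimum at x* = 0 (since φ'(x) = 54x + 60x^3 = 0 only at x = 0 for real x with both coefficients positive, and φ → ∞ as |x| → ∞). At x* = 0, φ(0) = 0 and φ''(0) = 54. Laplace's method then gives
  I(n) ~ sqrt(2π / (n · φ''(0))) · e^(−n φ(0)) = sqrt(2π / (54n)) = sqrt(π/(27n)).
The 15 · x^4 term contributes only at subleading order (an O(1/n) relative correction).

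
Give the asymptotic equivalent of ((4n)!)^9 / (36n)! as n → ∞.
((4n)!)^9/(36n)! ~ ((2π·4n)^(8/2) / 3) · 9^(−9·4n)  →  0

Write N = 4n. Stirling: N! ~ sqrt(2π N)(N/e)^N and (9N)! ~ sqrt(2π·9N)·(9N/e)^(9N).
  (N!)^9/(9N)! ~ (2π N)^(9/2) (N/e)^(9N) / [sqrt(2π·9N) (9N/e)^(9N)]
     = (2π N)^(9/2) / sqrt(2π·9N) · (N/(9N))^(9N)
     = (2π N)^((9−1)/2) / 3 · 9^(−9N).
Since 9^9 > 1, the factor 9^(−9N) decays exponentially, so the ratio → 0. Substituting N = 4n gives the stated form.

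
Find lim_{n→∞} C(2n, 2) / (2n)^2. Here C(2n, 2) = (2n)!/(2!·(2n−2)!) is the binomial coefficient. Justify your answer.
lim = 1/2! = 1/2

With N = 2n → ∞: C(N, 2) / N^2 = [N(N−1)…(N−1)] / (2! · N^2) = (1/2!) · 1 · (1 − 1/(2n)). Each factor → 1 as N → ∞, so the limit is 1/2! = 1/2.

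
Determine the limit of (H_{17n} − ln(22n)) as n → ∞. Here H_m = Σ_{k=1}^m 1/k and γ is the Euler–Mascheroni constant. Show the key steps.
lim = ln(17/22) + γ

By Euler-Maclaurin, H_m = ln m + γ + O(1/m). So
  H_{17n} − ln(22n) = ln(17n) + γ − ln(22n) + O(1/n)
                       = ln(17/22) + γ + O(1/n).
Hence the limit is ln(17/22) + γ.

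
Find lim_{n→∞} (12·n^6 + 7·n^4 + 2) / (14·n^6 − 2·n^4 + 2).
lim = 12/14 = 6/7

For large n the leading n^6 terms dominate both numerator and denominator. Dividing top and bottom by n^6, every other term tends to 0, leaving 12/14 = 6/7.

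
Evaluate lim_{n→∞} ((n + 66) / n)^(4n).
lim = e^264

Rewrite as (1 + 66/n)^(4n). By the standard limit (1 + x/n)^n → e^x, we have (1 + 66/n)^n → e^66, and raising to the 4th power gives e^264.
More precisely, ln[(1 + 66/n)^(4n)] = 4n · ln(1 + 66/n) = 4n · (66/n + O(1/n^2)) = 264 + O(1/n) → 264.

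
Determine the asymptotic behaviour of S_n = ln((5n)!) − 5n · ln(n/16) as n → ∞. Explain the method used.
S_n ~ 5n · (ln 80 − 1) + O(ln n)

Stirling: ln((5n)!) = 5n ln(5n) − 5n + O(ln n).
  S_n = 5n ln(5n) − 5n − 5n ln(n/16) + O(ln n)
      = 5n ln(5n) − 5n ln n + 5n ln 16 − 5n + O(ln n)
      = 5n ln 5 + 5n ln 16 − 5n + O(ln n)
      = 5n (ln 80 − 1) + O(ln n).
Numerically ln(80) − 1 ≈ 3.3820.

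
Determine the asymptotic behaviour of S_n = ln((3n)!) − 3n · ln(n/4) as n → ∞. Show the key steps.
S_n ~ 3n · (ln 12 − 1) + O(ln n)

Stirling: ln((3n)!) = 3n ln(3n) − 3n + O(ln n).
  S_n = 3n ln(3n) − 3n − 3n ln(n/4) + O(ln n)
      = 3n ln(3n) − 3n ln n + 3n ln 4 − 3n + O(ln n)
      = 3n ln 3 + 3n ln 4 − 3n + O(ln n)
      = 3n (ln 12 − 1) + O(ln n).
Numerically ln(12) − 1 ≈ 1.4849.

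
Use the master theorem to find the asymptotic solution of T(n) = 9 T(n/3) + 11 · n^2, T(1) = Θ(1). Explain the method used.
T(n) = Θ(n^2 log n)

log_3 9 = 2, and f(n) = 11 · n^2 = Θ(n^(log_3 9)). This is Case 2 of the master theorem: T(n) = Θ(f(n) · log n) = Θ(n^2 log n).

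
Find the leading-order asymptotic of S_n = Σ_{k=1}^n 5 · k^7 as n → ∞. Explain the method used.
S_n ~ 5 · n^8 / 8

By integral comparison (Euler-Maclaurin), Σ_{k=1}^n 5 · k^7 = 5 · ∫_0^n x^7 dx + O(n^7) = 5 · n^8/8 + O(n^7). (Equivalently, Faulhaber's formula gives the same leading term.)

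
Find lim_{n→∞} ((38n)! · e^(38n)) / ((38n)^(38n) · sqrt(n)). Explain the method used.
lim = sqrt(2π·38)

Stirling: (38n)! ~ sqrt(2π·38n) · (38n/e)^(38n). Hence
  (38n)! · e^(38n) / (38n)^(38n) ~ sqrt(2π·38n).
Dividing by sqrt(n): sqrt(2π·38n) / sqrt(n) = sqrt(2π·38) · n^((1−1)/2), so the limit is sqrt(2π·38).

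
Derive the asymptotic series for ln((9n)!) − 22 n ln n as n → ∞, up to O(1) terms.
ln((9n)!) − 22 n ln n = −13 n ln n + 9(ln 9 − 1) n + (1/2) ln(2π·9n) + O(1/n)

Stirling: ln((9n)!) = 9n ln(9n) − 9n + (1/2) ln(2π·9n) + O(1/n).
Expand 9n ln(9n) = 9n (ln n + ln 9) = 9n ln n + 9n ln 9.
Subtract 22n ln n: leading term is (9 − 22) n ln n = −13 n ln n. The next term is 9n ln 9 − 9n = 9(ln 9 − 1) n. Then the (1/2) ln(2π·9n) correction.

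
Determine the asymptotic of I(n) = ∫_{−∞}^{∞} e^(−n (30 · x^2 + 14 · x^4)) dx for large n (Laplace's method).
I(n) ~ sqrt(π/(30n))

φ(x) = 30 · x^2 + 14 · x^4 has its unique global minimum at x* = 0 (since φ'(x) = 60x + 56x^3 = 0 only at x = 0 for real x with both coefficients positive, and φ → ∞ as |x| → ∞). At x* = 0, φ(0) = 0 and φ''(0) = 60. Laplace's method then gives
  I(n) ~ sqrt(2π / (n · φ''(0))) · e^(−n φ(0)) = sqrt(2π / (60n)) = sqrt(π/(30n)).
The 14 · x^4 term contributes only at subleading order (an O(1/n) relative correction).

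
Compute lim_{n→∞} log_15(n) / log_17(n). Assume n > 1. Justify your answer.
lim = ln(17) / ln(15) = log_15(17)

Change of base: log_15(n) = ln n / ln 15 and log_17(n) = ln n / ln 17. The ratio is (ln n / ln 15) · (ln 17 / ln n) = ln 17 / ln 15, a constant independent of n. So the limit is ln 17 / ln 15 = log_15(17).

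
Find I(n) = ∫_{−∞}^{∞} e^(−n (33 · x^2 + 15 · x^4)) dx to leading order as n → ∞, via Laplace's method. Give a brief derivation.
I(n) ~ sqrt(π/(33n))

φ(x) = 33 · x^2 + 15 · x^4 has its unique global minimum at x* = 0 (since φ'(x) = 66x + 60x^3 = 0 only at x = 0 for real x with both coefficients positive, and φ → ∞ as |x| → ∞). At x* = 0, φ(0) = 0 and φ''(0) = 66. Laplace's method then gives
  I(n) ~ sqrt(2π / (n · φ''(0))) · e^(−n φ(0)) = sqrt(2π / (66n)) = sqrt(π/(33n)).
The 15 · x^4 term contributes only at subleading order (an O(1/n) relative correction).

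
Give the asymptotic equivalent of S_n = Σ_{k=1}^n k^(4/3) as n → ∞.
S_n ~ (3/7) · n^(7/3)

Integral comparison: Σ_{k=1}^n k^(4/3) = ∫_0^n x^(4/3) dx + O(n^(4/3)). The integral is n^(1 + 4/3) / (1 + 4/3) = n^((4+3)/3) / ((4+3)/3) = (3/7) · n^(7/3).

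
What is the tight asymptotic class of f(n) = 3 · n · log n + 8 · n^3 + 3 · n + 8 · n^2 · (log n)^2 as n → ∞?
f(n) ∈ Θ(n^3)

Compare the terms by growth order. For large n, n^a · (log n)^b dominates n^a' · (log n)^b' iff a > a', or (a = a' and b > b'). Ranking the 4 terms shows the dominant one is 8 · n^3. Hence f(n) ∈ Θ(n^3).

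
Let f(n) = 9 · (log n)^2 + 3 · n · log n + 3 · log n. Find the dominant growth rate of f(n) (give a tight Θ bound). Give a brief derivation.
f(n) ∈ Θ(n · log n)

Compare the terms by growth order. For large n, n^a · (log n)^b dominates n^a' · (log n)^b' iff a > a', or (a = a' and b > b'). Ranking the 3 terms shows the dominant one is 3 · n · log n. Hence f(n) ∈ Θ(n · log n).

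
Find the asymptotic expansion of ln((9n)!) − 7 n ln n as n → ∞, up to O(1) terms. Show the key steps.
ln((9n)!) − 7 n ln n = 2 n ln n + 9(ln 9 − 1) n + (1/2) ln(2π·9n) + O(1/n)

Stirling: ln((9n)!) = 9n ln(9n) − 9n + (1/2) ln(2π·9n) + O(1/n).
Expand 9n ln(9n) = 9n (ln n + ln 9) = 9n ln n + 9n ln 9.
Subtract 7n ln n: leading term is (9 − 7) n ln n = 2 n ln n. The next term is 9n ln 9 − 9n = 9(ln 9 − 1) n. Then the (1/2) ln(2π·9n) correction.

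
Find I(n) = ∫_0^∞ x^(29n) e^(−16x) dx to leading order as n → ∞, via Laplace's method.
I(n) ~ (sqrt(2π·29n) / 16) · (29n/(16e))^(29n)

Write the integrand as exp(29n ln x − 16x) and set f(x) = 29n ln x − 16x. Then f'(x) = 29n/x − 16 = 0 at x* = 29n/16, and f''(x*) = −29n/x*^2 = −16^2/(29n). Laplace's method (interior maximum) gives
  I(n) ~ e^(f(x*)) · sqrt(2π / |f''(x*)|)
        = exp(29n ln(29n/16) − 29n) · sqrt(2π · 29n / 16^2)
        = (29n/16)^(29n) e^(−29n) · sqrt(2π·29n) / 16
        = (sqrt(2π·29n) / 16) · (29n/(16e))^(29n).
This matches Γ(29n+1)/16^(29n+1) with Stirling applied to Γ.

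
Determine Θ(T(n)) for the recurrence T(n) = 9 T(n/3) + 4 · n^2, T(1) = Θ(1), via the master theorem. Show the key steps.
T(n) = Θ(n^2 log n)

log_3 9 = 2, and f(n) = 4 · n^2 = Θ(n^(log_3 9)). This is Case 2 of the master theorem: T(n) = Θ(f(n) · log n) = Θ(n^2 log n).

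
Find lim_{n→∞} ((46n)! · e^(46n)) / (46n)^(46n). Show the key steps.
lim = ∞

Stirling: (46n)! ~ sqrt(2π·46n) · (46n/e)^(46n). Hence
  (46n)! · e^(46n) / (46n)^(46n) ~ sqrt(2π·46n) = sqrt(2π·46) · sqrt(n) → ∞.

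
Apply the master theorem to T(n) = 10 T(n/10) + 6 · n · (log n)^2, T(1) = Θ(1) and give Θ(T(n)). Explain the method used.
T(n) = Θ(n · (log n)^3)

Here log_10 10 = 1 and f(n) = 6 · n · (log n)^2 = Θ(n^(log_10 10) · (log n)^2). This is the extended Case 2 of the master theorem (f matches the critical exponent up to log factors), giving T(n) = Θ(n^(log_10 10) · (log n)^(2+1)) = Θ(n · (log n)^3).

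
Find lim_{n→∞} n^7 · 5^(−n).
lim = 0

Exponentials with base > 1 dominate every fixed polynomial: for any fixed c, n^c / 5^n → 0 as n → ∞ (e.g. by the ratio test, or by writing 5^n = e^(n ln 5) and noting e^(n ln 5) / n^c → ∞). Hence n^7 · 5^(−n) = n^7 / 5^n → 0.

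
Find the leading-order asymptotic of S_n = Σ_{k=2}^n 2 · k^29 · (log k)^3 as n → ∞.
S_n ~ n^30 · (log n)^3 / 15

By integral comparison, S_n = ∫_1^n 2 · x^29 · (log x)^3 dx + O(n^29 · (log n)^3). For the integral, the leading term of ∫_1^n x^29 (log x)^3 dx is n^30/30 · (log n)^3 (by repeated integration by parts; each step lowers the log-exponent and produces a relatively O(1/log n) correction). Hence S_n ~ n^30 · (log n)^3 / 15.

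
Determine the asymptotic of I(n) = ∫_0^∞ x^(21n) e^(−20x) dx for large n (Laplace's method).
I(n) ~ (sqrt(2π·21n) / 20) · (21n/(20e))^(21n)

Write the integrand as exp(21n ln x − 20x) and set f(x) = 21n ln x − 20x. Then f'(x) = 21n/x − 20 = 0 at x* = 21n/20, and f''(x*) = −21n/x*^2 = −20^2/(21n). Laplace's method (interior maximum) gives
  I(n) ~ e^(f(x*)) · sqrt(2π / |f''(x*)|)
        = exp(21n ln(21n/20) − 21n) · sqrt(2π · 21n / 20^2)
        = (21n/20)^(21n) e^(−21n) · sqrt(2π·21n) / 20
        = (sqrt(2π·21n) / 20) · (21n/(20e))^(21n).
This matches Γ(21n+1)/20^(21n+1) with Stirling applied to Γ.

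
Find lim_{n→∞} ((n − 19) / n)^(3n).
lim = e^(−57)

Rewrite as (1 − 19/n)^(3n). By the standard limit (1 + x/n)^n → e^x, we have (1 − 19/n)^n → e^(−19), and raising to the 3rd power gives e^(−57).
More precisely, ln[(1 − 19/n)^(3n)] = 3n · ln(1 − 19/n) = 3n · (-19/n + O(1/n^2)) = -57 + O(1/n) → -57.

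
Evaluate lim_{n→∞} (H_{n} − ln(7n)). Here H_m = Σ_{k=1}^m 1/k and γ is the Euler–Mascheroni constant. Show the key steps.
lim = −ln 7 + γ

By Euler-Maclaurin, H_m = ln m + γ + O(1/m). So
  H_{n} − ln(7n) = ln(n) + γ − ln(7n) + O(1/n)
                       = ln(1/7) + γ + O(1/n).
Hence the limit is ln(1/7) + γ.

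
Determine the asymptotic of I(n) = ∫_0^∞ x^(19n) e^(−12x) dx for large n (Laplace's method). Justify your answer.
I(n) ~ (sqrt(2π·19n) / 12) · (19n/(12e))^(19n)

Write the integrand as exp(19n ln x − 12x) and set f(x) = 19n ln x − 12x. Then f'(x) = 19n/x − 12 = 0 at x* = 19n/12, and f''(x*) = −19n/x*^2 = −12^2/(19n). Laplace's method (interior maximum) gives
  I(n) ~ e^(f(x*)) · sqrt(2π / |f''(x*)|)
        = exp(19n ln(19n/12) − 19n) · sqrt(2π · 19n / 12^2)
        = (19n/12)^(19n) e^(−19n) · sqrt(2π·19n) / 12
        = (sqrt(2π·19n) / 12) · (19n/(12e))^(19n).
This matches Γ(19n+1)/12^(19n+1) with Stirling applied to Γ.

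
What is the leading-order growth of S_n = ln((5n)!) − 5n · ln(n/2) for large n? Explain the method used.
S_n ~ 5n · (ln 10 − 1) + O(ln n)

Stirling: ln((5n)!) = 5n ln(5n) − 5n + O(ln n).
  S_n = 5n ln(5n) − 5n − 5n ln(n/2) + O(ln n)
      = 5n ln(5n) − 5n ln n + 5n ln 2 − 5n + O(ln n)
      = 5n ln 5 + 5n ln 2 − 5n + O(ln n)
      = 5n (ln 10 − 1) + O(ln n).
Numerically ln(10) − 1 ≈ 1.3026.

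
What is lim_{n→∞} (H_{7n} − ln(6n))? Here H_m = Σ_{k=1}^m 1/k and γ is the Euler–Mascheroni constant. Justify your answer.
lim = ln(7/6) + γ

By Euler-Maclaurin, H_m = ln m + γ + O(1/m). So
  H_{7n} − ln(6n) = ln(7n) + γ − ln(6n) + O(1/n)
                       = ln(7/6) + γ + O(1/n).
Hence the limit is ln(7/6) + γ.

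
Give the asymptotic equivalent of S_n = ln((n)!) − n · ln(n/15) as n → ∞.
S_n ~ n · (ln 15 − 1) + O(ln n)

Stirling: ln((n)!) = n ln(n) − n + O(ln n).
  S_n = n ln(n) − n − n ln(n/15) + O(ln n)
      = n ln(n) − n ln n + n ln 15 − n + O(ln n)
      = n ln 15 − n + O(ln n)
      = n (ln 15 − 1) + O(ln n).
Numerically ln(15) − 1 ≈ 1.7081.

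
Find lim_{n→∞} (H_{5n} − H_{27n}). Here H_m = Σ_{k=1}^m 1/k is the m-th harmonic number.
lim = ln(5/27)

Euler-Maclaurin gives H_m = ln m + γ + 1/(2m) + O(1/m^2). The γ and O(1/m) terms cancel in the difference:
  H_{5n} − H_{27n} = ln(5n) − ln(27n) + O(1/n) = ln(5/27) + O(1/n).
Hence the limit is ln(5/27).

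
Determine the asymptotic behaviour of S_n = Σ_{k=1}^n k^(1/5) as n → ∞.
S_n ~ (5/6) · n^(6/5)

Integral comparison: Σ_{k=1}^n k^(1/5) = ∫_0^n x^(1/5) dx + O(n^(1/5)). The integral is n^(1 + 1/5) / (1 + 1/5) = n^((1+5)/5) / ((1+5)/5) = (5/6) · n^(6/5).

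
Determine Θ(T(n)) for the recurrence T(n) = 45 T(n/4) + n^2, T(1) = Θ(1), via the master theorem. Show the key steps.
T(n) = Θ(n^(log_4 45))

Master theorem: compare f(n) = n^2 to n^(log_4 45) where log_4 45 ≈ 2.746. Since 2 < log_4 45, we have f(n) = O(n^(log_4 45 − ε)) for some ε > 0 — Case 1. Hence T(n) = Θ(n^(log_4 45)).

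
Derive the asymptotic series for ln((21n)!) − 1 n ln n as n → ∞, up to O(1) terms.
ln((21n)!) − 1 n ln n = 20 n ln n + 21(ln 21 − 1) n + (1/2) ln(2π·21n) + O(1/n)

Stirling: ln((21n)!) = 21n ln(21n) − 21n + (1/2) ln(2π·21n) + O(1/n).
Expand 21n ln(21n) = 21n (ln n + ln 21) = 21n ln n + 21n ln 21.
Subtract 1n ln n: leading term is (21 − 1) n ln n = 20 n ln n. The next term is 21n ln 21 − 21n = 21(ln 21 − 1) n. Then the (1/2) ln(2π·21n) correction.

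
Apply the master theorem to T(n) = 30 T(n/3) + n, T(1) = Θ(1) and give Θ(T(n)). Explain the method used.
T(n) = Θ(n^(log_3 30))

Master theorem: compare f(n) = n to n^(log_3 30) where log_3 30 ≈ 3.096. Since 1 < log_3 30, we have f(n) = O(n^(log_3 30 − ε)) for some ε > 0 — Case 1. Hence T(n) = Θ(n^(log_3 30)).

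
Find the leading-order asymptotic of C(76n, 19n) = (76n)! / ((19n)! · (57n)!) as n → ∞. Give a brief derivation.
C(76n, 19n) ~ (256/27)^(19n) · sqrt(2/(3π·19n))

Write N = 19n. Apply Stirling to each factorial:
  (4N)! ~ sqrt(2π·4N) · (4N/e)^(4N),
  N! ~ sqrt(2π N) · (N/e)^N,
  (3N)! ~ sqrt(2π·3N) · (3N/e)^(3N).
The exponential factors combine to (4N)^(4N) / (N^N · (3N)^(3N)) = 4^(4N)/3^(3N) = (4^4/3^3)^N = (256/27)^N.
The square-root prefactors combine to sqrt(2π·4N) / (sqrt(2π N)·sqrt(2π·3N)) = sqrt(4 / (2π·3·N)) = sqrt(2/(3π·19n)).
Substituting N = 19n: C(76n, 19n) ~ (256/27)^(19n) · sqrt(2/(3π·19n)).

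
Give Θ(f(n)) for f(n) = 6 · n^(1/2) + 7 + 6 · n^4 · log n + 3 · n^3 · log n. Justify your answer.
f(n) ∈ Θ(n^4 · log n)

Compare the terms by growth order. For large n, n^a · (log n)^b dominates n^a' · (log n)^b' iff a > a', or (a = a' and b > b'). Ranking the 4 terms shows the dominant one is 6 · n^4 · log n. Hence f(n) ∈ Θ(n^4 · log n).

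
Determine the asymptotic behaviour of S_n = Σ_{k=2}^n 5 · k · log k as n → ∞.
S_n ~ 5 · n^2 log n / 2 − 5 · n^2 / 4

By integral comparison, S_n = ∫_1^n 5 · x · log x dx + O(n · log n). For the integral, ∫ x^1 log x dx = n^2 log n / 2 − n^2/4 (integration by parts). Hence S_n ~ 5 · n^2 log n / 2 − 5 · n^2 / 4.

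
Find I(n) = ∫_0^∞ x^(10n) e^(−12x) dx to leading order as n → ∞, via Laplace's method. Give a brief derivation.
I(n) ~ (sqrt(2π·10n) / 12) · (10n/(12e))^(10n)

Write the integrand as exp(10n ln x − 12x) and set f(x) = 10n ln x − 12x. Then f'(x) = 10n/x − 12 = 0 at x* = 10n/12, and f''(x*) = −10n/x*^2 = −12^2/(10n). Laplace's method (interior maximum) gives
  I(n) ~ e^(f(x*)) · sqrt(2π / |f''(x*)|)
        = exp(10n ln(10n/12) − 10n) · sqrt(2π · 10n / 12^2)
        = (10n/12)^(10n) e^(−10n) · sqrt(2π·10n) / 12
        = (sqrt(2π·10n) / 12) · (10n/(12e))^(10n).
This matches Γ(10n+1)/12^(10n+1) with Stirling applied to Γ.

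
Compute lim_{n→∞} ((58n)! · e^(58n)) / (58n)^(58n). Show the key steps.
lim = ∞

Stirling: (58n)! ~ sqrt(2π·58n) · (58n/e)^(58n). Hence
  (58n)! · e^(58n) / (58n)^(58n) ~ sqrt(2π·58n) = sqrt(2π·58) · sqrt(n) → ∞.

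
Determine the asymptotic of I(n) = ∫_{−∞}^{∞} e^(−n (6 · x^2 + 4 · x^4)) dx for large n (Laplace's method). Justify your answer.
I(n) ~ sqrt(π/(6n))

φ(x) = 6 · x^2 + 4 · x^4 has its unique global minimum at x* = 0 (since φ'(x) = 12x + 16x^3 = 0 only at x = 0 for real x with both coefficients positive, and φ → ∞ as |x| → ∞). At x* = 0, φ(0) = 0 and φ''(0) = 12. Laplace's method then gives
  I(n) ~ sqrt(2π / (n · φ''(0))) · e^(−n φ(0)) = sqrt(2π / (12n)) = sqrt(π/(6n)).
The 4 · x^4 term contributes only at subleading order (an O(1/n) relative correction).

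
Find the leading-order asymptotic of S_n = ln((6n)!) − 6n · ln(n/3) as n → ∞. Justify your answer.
S_n ~ 6n · (ln 18 − 1) + O(ln n)

Stirling: ln((6n)!) = 6n ln(6n) − 6n + O(ln n).
  S_n = 6n ln(6n) − 6n − 6n ln(n/3) + O(ln n)
      = 6n ln(6n) − 6n ln n + 6n ln 3 − 6n + O(ln n)
      = 6n ln 6 + 6n ln 3 − 6n + O(ln n)
      = 6n (ln 18 − 1) + O(ln n).
Numerically ln(18) − 1 ≈ 1.8904.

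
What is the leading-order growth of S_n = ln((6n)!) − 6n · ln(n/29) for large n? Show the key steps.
S_n ~ 6n · (ln 174 − 1) + O(ln n)

Stirling: ln((6n)!) = 6n ln(6n) − 6n + O(ln n).
  S_n = 6n ln(6n) − 6n − 6n ln(n/29) + O(ln n)
      = 6n ln(6n) − 6n ln n + 6n ln 29 − 6n + O(ln n)
      = 6n ln 6 + 6n ln 29 − 6n + O(ln n)
      = 6n (ln 174 − 1) + O(ln n).
Numerically ln(174) − 1 ≈ 4.1591.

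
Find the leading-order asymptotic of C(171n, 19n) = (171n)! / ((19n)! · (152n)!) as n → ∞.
C(171n, 19n) ~ (387420489/16777216)^(19n) · sqrt(9/(16π·19n))

Write N = 19n. Apply Stirling to each factorial:
  (9N)! ~ sqrt(2π·9N) · (9N/e)^(9N),
  N! ~ sqrt(2π N) · (N/e)^N,
  (8N)! ~ sqrt(2π·8N) · (8N/e)^(8N).
The exponential factors combine to (9N)^(9N) / (N^N · (8N)^(8N)) = 9^(9N)/8^(8N) = (9^9/8^8)^N = (387420489/16777216)^N.
The square-root prefactors combine to sqrt(2π·9N) / (sqrt(2π N)·sqrt(2π·8N)) = sqrt(9 / (2π·8·N)) = sqrt(9/(16π·19n)).
Substituting N = 19n: C(171n, 19n) ~ (387420489/16777216)^(19n) · sqrt(9/(16π·19n)).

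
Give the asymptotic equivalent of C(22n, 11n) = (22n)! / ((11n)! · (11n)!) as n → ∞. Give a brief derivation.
C(22n, 11n) ~ (4)^(11n) · sqrt(1/(π·11n))

Write N = 11n. Apply Stirling to each factorial:
  (2N)! ~ sqrt(2π·2N) · (2N/e)^(2N),
  N! ~ sqrt(2π N) · (N/e)^N,
  (1N)! ~ sqrt(2π·1N) · (1N/e)^(1N).
The exponential factors combine to (2N)^(2N) / (N^N · (1N)^(1N)) = 2^(2N)/1^(1N) = (2^2/1^1)^N = (4)^N.
The square-root prefactors combine to sqrt(2π·2N) / (sqrt(2π N)·sqrt(2π·1N)) = sqrt(2 / (2π·1·N)) = sqrt(1/(π·11n)).
Substituting N = 11n: C(22n, 11n) ~ (4)^(11n) · sqrt(1/(π·11n)).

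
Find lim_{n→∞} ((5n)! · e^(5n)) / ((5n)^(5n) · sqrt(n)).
lim = sqrt(2π·5)

Stirling: (5n)! ~ sqrt(2π·5n) · (5n/e)^(5n). Hence
  (5n)! · e^(5n) / (5n)^(5n) ~ sqrt(2π·5n).
Dividing by sqrt(n): sqrt(2π·5n) / sqrt(n) = sqrt(2π·5) · n^((1−1)/2), so the limit is sqrt(2π·5).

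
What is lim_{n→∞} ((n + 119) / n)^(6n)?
lim = e^714

Rewrite as (1 + 119/n)^(6n). By the standard limit (1 + x/n)^n → e^x, we have (1 + 119/n)^n → e^119, and raising to the 6th power gives e^714.
More precisely, ln[(1 + 119/n)^(6n)] = 6n · ln(1 + 119/n) = 6n · (119/n + O(1/n^2)) = 714 + O(1/n) → 714.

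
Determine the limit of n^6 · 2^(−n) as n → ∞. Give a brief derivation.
lim = 0

Exponentials with base > 1 dominate every fixed polynomial: for any fixed c, n^c / 2^n → 0 as n → ∞ (e.g. by the ratio test, or by writing 2^n = e^(n ln 2) and noting e^(n ln 2) / n^c → ∞). Hence n^6 · 2^(−n) = n^6 / 2^n → 0.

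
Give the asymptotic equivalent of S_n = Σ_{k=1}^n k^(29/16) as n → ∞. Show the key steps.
S_n ~ (16/45) · n^(45/16)

Integral comparison: Σ_{k=1}^n k^(29/16) = ∫_0^n x^(29/16) dx + O(n^(29/16)). The integral is n^(1 + 29/16) / (1 + 29/16) = n^((29+16)/16) / ((29+16)/16) = (16/45) · n^(45/16).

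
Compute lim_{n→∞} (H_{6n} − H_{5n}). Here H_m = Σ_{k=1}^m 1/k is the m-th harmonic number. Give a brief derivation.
lim = ln(6/5)

Euler-Maclaurin gives H_m = ln m + γ + 1/(2m) + O(1/m^2). The γ and O(1/m) terms cancel in the difference:
  H_{6n} − H_{5n} = ln(6n) − ln(5n) + O(1/n) = ln(6/5) + O(1/n).
Hence the limit is ln(6/5).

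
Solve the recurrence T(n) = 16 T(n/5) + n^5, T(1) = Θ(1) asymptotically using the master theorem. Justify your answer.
T(n) = Θ(n^5)

log_5 16 ≈ 1.723. f(n) = n^5 dominates n^(log_5 16) since 5 > 1.723, and the regularity condition a·f(n/b) = 16·(n/5)^5 = (16/3125)·n^5 ≤ c·f(n) holds with c = 16/3125 ≈ 0.00512 < 1. So this is Case 3: T(n) = Θ(f(n)) = Θ(n^5).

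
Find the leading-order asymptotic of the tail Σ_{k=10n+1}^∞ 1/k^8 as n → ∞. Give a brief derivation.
Σ_{k>10n} 1/k^8 ~ 1/(7 · (10n)^7)

Compare to the integral: ∫_{10n}^∞ x^(−8) dx = [−x^(−7)/7]_{10n}^∞ = 1/((8−1)·(10n)^7). Euler-Maclaurin then gives
  Σ_{k>10n} 1/k^8 = ∫_{10n}^∞ dx/x^8 − 1/(2·(10n)^8) + O(1/(10n)^9).
(Equivalently this is ζ(8) − Σ_{k≤10n} 1/k^8.)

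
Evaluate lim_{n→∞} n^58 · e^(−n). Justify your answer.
lim = 0

Exponentials with base > 1 dominate every fixed polynomial: for any fixed c, n^c / e^n → 0 as n → ∞ (e.g. by the ratio test, or since e^n grows faster than any power of n). Hence n^58 · e^(−n) = n^58 / e^n → 0.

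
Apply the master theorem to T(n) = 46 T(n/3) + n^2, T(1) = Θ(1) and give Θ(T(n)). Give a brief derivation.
T(n) = Θ(n^(log_3 46))

Master theorem: compare f(n) = n^2 to n^(log_3 46) where log_3 46 ≈ 3.485. Since 2 < log_3 46, we have f(n) = O(n^(log_3 46 − ε)) for some ε > 0 — Case 1. Hence T(n) = Θ(n^(log_3 46)).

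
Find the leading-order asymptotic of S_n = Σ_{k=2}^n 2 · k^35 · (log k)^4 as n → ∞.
S_n ~ n^36 · (log n)^4 / 18

By integral comparison, S_n = ∫_1^n 2 · x^35 · (log x)^4 dx + O(n^35 · (log n)^4). For the integral, the leading term of ∫_1^n x^35 (log x)^4 dx is n^36/36 · (log n)^4 (by repeated integration by parts; each step lowers the log-exponent and produces a relatively O(1/log n) correction). Hence S_n ~ n^36 · (log n)^4 / 18.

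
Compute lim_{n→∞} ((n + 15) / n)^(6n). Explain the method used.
lim = e^90

Rewrite as (1 + 15/n)^(6n). By the standard limit (1 + x/n)^n → e^x, we have (1 + 15/n)^n → e^15, and raising to the 6th power gives e^90.
More precisely, ln[(1 + 15/n)^(6n)] = 6n · ln(1 + 15/n) = 6n · (15/n + O(1/n^2)) = 90 + O(1/n) → 90.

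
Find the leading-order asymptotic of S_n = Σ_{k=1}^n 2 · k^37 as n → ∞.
S_n ~ n^38 / 19

By integral comparison (Euler-Maclaurin), Σ_{k=1}^n 2 · k^37 = 2 · ∫_0^n x^37 dx + O(n^37) = 2 · n^38/38 = n^38 / 19 + O(n^37). (Equivalently, Faulhaber's formula gives the same leading term.)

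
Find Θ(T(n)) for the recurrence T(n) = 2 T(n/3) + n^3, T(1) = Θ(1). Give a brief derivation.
T(n) = Θ(n^3)

log_3 2 ≈ 0.631. f(n) = n^3 dominates n^(log_3 2) since 3 > 0.631, and the regularity condition a·f(n/b) = 2·(n/3)^3 = (2/27)·n^3 ≤ c·f(n) holds with c = 2/27 ≈ 0.0741 < 1. So this is Case 3: T(n) = Θ(f(n)) = Θ(n^3).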